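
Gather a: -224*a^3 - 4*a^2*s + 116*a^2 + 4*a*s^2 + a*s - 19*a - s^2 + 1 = -224*a^3 + a^2*(116 - 4*s) + a*(4*s^2 + s - 19) - s^2 + 1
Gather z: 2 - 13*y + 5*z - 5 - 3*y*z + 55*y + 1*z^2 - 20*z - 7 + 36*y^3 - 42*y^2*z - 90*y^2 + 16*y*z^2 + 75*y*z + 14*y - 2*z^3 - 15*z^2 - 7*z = 36*y^3 - 90*y^2 + 56*y - 2*z^3 + z^2*(16*y - 14) + z*(-42*y^2 + 72*y - 22) - 10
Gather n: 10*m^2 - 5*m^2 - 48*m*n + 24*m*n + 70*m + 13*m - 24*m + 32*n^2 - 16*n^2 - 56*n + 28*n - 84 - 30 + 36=5*m^2 + 59*m + 16*n^2 + n*(-24*m - 28) - 78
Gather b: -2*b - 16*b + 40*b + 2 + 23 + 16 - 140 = 22*b - 99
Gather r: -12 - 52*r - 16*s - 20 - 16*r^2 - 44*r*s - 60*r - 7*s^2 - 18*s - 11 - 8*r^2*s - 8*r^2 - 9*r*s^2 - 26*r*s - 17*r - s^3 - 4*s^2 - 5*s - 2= r^2*(-8*s - 24) + r*(-9*s^2 - 70*s - 129) - s^3 - 11*s^2 - 39*s - 45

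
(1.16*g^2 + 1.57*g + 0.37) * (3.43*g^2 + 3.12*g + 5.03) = 3.9788*g^4 + 9.0043*g^3 + 12.0023*g^2 + 9.0515*g + 1.8611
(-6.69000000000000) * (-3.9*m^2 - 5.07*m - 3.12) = 26.091*m^2 + 33.9183*m + 20.8728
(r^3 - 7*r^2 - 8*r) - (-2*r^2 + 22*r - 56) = r^3 - 5*r^2 - 30*r + 56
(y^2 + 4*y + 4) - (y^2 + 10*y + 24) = -6*y - 20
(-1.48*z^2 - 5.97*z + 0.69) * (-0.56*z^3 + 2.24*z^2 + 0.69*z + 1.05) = 0.8288*z^5 + 0.028*z^4 - 14.7804*z^3 - 4.1277*z^2 - 5.7924*z + 0.7245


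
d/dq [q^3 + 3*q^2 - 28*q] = 3*q^2 + 6*q - 28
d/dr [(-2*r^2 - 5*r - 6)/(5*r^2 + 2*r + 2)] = (21*r^2 + 52*r + 2)/(25*r^4 + 20*r^3 + 24*r^2 + 8*r + 4)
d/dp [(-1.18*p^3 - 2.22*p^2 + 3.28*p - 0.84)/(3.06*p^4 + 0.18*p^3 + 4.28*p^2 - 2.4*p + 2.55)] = (3.6108*p^6 + 13.5864*p^5 - 34.7612*p^4 + 14.7648*p^3 - 17.2838*p^2 - 4.1316*p + 6.348)/(9.3636*p^8 + 1.1016*p^7 + 26.226*p^6 - 13.1472*p^5 + 33.0604*p^4 - 19.626*p^3 + 27.588*p^2 - 12.24*p + 6.5025)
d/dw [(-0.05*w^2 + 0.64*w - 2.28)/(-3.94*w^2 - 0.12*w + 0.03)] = (2.5276*w^2 - 17.9694*w - 0.2544)/(15.5236*w^4 + 0.9456*w^3 - 0.222*w^2 - 0.0072*w + 0.0009)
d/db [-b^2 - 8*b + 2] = -2*b - 8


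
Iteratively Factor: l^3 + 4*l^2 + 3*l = (l + 1)*(l^2 + 3*l) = (l + 1)*(l + 3)*(l)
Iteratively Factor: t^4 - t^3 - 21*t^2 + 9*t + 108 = (t + 3)*(t^3 - 4*t^2 - 9*t + 36) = (t + 3)^2*(t^2 - 7*t + 12) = (t - 4)*(t + 3)^2*(t - 3)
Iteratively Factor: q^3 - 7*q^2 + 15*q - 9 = (q - 3)*(q^2 - 4*q + 3) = (q - 3)^2*(q - 1)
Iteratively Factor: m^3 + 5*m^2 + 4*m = (m + 1)*(m^2 + 4*m) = m*(m + 1)*(m + 4)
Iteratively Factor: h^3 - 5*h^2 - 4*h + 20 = (h + 2)*(h^2 - 7*h + 10) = (h - 5)*(h + 2)*(h - 2)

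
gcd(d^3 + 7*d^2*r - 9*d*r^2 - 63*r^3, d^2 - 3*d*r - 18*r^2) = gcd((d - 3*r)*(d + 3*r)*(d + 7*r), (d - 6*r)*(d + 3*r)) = d + 3*r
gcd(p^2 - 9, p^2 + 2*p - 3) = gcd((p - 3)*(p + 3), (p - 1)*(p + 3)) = p + 3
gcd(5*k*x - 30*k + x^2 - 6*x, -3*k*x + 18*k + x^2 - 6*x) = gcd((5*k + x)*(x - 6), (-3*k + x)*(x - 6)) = x - 6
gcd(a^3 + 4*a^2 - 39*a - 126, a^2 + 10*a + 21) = a^2 + 10*a + 21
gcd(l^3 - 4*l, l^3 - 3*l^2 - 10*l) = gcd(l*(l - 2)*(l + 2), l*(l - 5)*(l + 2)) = l^2 + 2*l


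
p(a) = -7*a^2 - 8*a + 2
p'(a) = -14*a - 8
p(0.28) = -0.79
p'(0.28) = -11.92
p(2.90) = -80.07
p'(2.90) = -48.60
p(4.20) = -155.08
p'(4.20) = -66.80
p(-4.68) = -113.88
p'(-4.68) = 57.52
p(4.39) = -168.02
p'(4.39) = -69.46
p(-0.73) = 4.11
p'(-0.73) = 2.22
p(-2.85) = -32.06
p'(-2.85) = 31.90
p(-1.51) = -1.88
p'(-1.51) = 13.14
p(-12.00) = -910.00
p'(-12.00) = 160.00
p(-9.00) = -493.00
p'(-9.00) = 118.00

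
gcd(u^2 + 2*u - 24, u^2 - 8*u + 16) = u - 4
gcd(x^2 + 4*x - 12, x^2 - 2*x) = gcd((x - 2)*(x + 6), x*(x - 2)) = x - 2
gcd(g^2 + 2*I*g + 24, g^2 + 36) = g + 6*I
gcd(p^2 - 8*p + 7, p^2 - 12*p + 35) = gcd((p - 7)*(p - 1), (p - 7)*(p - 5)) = p - 7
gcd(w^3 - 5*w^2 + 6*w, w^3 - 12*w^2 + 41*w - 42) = w^2 - 5*w + 6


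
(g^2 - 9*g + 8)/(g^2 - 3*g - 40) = (g - 1)/(g + 5)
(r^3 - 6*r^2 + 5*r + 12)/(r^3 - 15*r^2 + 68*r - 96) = (r + 1)/(r - 8)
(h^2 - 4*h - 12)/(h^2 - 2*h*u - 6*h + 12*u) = (-h - 2)/(-h + 2*u)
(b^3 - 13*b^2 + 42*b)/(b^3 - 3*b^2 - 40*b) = (-b^2 + 13*b - 42)/(-b^2 + 3*b + 40)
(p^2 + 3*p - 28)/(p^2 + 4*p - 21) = (p - 4)/(p - 3)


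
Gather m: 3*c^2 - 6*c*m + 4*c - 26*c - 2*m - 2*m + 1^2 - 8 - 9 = 3*c^2 - 22*c + m*(-6*c - 4) - 16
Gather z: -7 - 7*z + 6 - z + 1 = -8*z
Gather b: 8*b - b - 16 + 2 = 7*b - 14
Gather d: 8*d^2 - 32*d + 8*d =8*d^2 - 24*d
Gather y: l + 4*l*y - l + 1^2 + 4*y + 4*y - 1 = y*(4*l + 8)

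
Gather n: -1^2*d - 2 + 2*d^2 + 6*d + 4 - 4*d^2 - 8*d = -2*d^2 - 3*d + 2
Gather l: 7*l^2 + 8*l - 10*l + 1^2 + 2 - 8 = 7*l^2 - 2*l - 5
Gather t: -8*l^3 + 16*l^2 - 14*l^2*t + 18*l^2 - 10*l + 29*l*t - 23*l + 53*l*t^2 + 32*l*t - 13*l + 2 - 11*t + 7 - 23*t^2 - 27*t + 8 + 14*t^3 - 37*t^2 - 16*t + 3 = -8*l^3 + 34*l^2 - 46*l + 14*t^3 + t^2*(53*l - 60) + t*(-14*l^2 + 61*l - 54) + 20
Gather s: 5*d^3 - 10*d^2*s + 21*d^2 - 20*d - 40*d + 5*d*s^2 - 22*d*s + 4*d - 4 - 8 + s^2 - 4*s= 5*d^3 + 21*d^2 - 56*d + s^2*(5*d + 1) + s*(-10*d^2 - 22*d - 4) - 12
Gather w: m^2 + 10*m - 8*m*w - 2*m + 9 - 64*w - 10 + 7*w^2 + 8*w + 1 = m^2 + 8*m + 7*w^2 + w*(-8*m - 56)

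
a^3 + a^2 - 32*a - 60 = (a - 6)*(a + 2)*(a + 5)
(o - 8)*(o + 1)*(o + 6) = o^3 - o^2 - 50*o - 48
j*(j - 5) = j^2 - 5*j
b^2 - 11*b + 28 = (b - 7)*(b - 4)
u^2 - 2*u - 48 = (u - 8)*(u + 6)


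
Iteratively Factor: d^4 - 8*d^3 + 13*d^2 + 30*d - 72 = (d - 3)*(d^3 - 5*d^2 - 2*d + 24) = (d - 4)*(d - 3)*(d^2 - d - 6) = (d - 4)*(d - 3)^2*(d + 2)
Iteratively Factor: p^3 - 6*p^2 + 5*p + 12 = (p - 4)*(p^2 - 2*p - 3) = (p - 4)*(p - 3)*(p + 1)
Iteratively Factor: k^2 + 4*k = (k + 4)*(k)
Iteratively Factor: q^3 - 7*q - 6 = (q + 2)*(q^2 - 2*q - 3) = (q - 3)*(q + 2)*(q + 1)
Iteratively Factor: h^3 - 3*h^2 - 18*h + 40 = (h + 4)*(h^2 - 7*h + 10) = (h - 2)*(h + 4)*(h - 5)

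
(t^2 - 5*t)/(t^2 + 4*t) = (t - 5)/(t + 4)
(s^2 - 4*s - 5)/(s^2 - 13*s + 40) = (s + 1)/(s - 8)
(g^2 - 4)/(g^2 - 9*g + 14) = (g + 2)/(g - 7)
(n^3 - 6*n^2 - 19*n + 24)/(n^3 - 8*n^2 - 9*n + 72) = (n - 1)/(n - 3)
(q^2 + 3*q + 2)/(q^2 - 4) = (q + 1)/(q - 2)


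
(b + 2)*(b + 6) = b^2 + 8*b + 12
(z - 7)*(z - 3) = z^2 - 10*z + 21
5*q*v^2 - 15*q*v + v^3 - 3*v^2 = v*(5*q + v)*(v - 3)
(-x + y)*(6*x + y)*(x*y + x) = -6*x^3*y - 6*x^3 + 5*x^2*y^2 + 5*x^2*y + x*y^3 + x*y^2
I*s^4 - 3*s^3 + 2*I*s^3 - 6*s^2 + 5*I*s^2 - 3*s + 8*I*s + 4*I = (s + 1)*(s - I)*(s + 4*I)*(I*s + I)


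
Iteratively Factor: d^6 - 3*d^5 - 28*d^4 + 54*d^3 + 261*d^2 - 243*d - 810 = (d - 3)*(d^5 - 28*d^3 - 30*d^2 + 171*d + 270) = (d - 3)*(d + 3)*(d^4 - 3*d^3 - 19*d^2 + 27*d + 90) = (d - 5)*(d - 3)*(d + 3)*(d^3 + 2*d^2 - 9*d - 18) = (d - 5)*(d - 3)*(d + 3)^2*(d^2 - d - 6) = (d - 5)*(d - 3)^2*(d + 3)^2*(d + 2)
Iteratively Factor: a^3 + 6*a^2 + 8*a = (a)*(a^2 + 6*a + 8) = a*(a + 4)*(a + 2)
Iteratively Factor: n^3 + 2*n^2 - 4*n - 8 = (n + 2)*(n^2 - 4) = (n - 2)*(n + 2)*(n + 2)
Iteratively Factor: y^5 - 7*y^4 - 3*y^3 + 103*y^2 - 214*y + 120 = (y - 3)*(y^4 - 4*y^3 - 15*y^2 + 58*y - 40) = (y - 5)*(y - 3)*(y^3 + y^2 - 10*y + 8) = (y - 5)*(y - 3)*(y + 4)*(y^2 - 3*y + 2) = (y - 5)*(y - 3)*(y - 2)*(y + 4)*(y - 1)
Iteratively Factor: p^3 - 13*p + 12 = (p + 4)*(p^2 - 4*p + 3) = (p - 1)*(p + 4)*(p - 3)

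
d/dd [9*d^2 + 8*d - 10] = 18*d + 8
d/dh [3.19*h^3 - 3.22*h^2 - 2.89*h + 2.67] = 9.57*h^2 - 6.44*h - 2.89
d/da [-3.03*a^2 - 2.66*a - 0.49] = -6.06*a - 2.66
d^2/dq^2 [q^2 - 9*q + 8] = 2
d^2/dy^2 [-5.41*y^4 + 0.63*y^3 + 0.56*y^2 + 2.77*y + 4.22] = -64.92*y^2 + 3.78*y + 1.12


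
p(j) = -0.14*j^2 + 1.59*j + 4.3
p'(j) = 1.59 - 0.28*j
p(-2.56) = -0.69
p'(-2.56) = 2.31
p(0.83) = 5.52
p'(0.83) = 1.36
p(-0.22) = 3.94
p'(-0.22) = 1.65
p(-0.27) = 3.86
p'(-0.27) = 1.67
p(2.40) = 7.31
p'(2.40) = 0.92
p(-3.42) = -2.78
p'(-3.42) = 2.55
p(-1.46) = 1.68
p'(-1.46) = 2.00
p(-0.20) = 3.98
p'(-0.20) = 1.65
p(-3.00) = -1.73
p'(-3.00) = 2.43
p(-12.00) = -34.94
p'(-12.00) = 4.95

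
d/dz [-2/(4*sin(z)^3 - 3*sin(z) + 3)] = 6*(4*sin(z)^2 - 1)*cos(z)/(sin(3*z) - 3)^2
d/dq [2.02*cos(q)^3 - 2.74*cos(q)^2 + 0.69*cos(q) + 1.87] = (-6.06*cos(q)^2 + 5.48*cos(q) - 0.69)*sin(q)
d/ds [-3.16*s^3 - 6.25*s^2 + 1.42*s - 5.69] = -9.48*s^2 - 12.5*s + 1.42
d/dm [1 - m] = -1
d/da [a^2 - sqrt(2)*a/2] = 2*a - sqrt(2)/2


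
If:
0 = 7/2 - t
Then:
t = 7/2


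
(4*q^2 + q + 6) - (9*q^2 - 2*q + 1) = -5*q^2 + 3*q + 5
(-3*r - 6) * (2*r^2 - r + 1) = -6*r^3 - 9*r^2 + 3*r - 6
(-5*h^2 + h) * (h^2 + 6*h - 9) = -5*h^4 - 29*h^3 + 51*h^2 - 9*h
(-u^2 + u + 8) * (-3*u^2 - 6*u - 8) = 3*u^4 + 3*u^3 - 22*u^2 - 56*u - 64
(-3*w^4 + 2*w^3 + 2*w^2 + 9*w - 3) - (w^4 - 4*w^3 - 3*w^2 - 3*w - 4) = -4*w^4 + 6*w^3 + 5*w^2 + 12*w + 1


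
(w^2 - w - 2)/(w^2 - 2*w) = (w + 1)/w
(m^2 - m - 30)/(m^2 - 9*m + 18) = (m + 5)/(m - 3)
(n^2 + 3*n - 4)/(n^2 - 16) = (n - 1)/(n - 4)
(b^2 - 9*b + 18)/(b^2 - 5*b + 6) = (b - 6)/(b - 2)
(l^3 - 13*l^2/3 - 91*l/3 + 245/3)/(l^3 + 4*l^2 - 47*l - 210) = (l - 7/3)/(l + 6)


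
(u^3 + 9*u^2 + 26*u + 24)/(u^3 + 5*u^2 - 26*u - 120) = (u^2 + 5*u + 6)/(u^2 + u - 30)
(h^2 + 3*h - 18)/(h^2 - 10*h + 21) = (h + 6)/(h - 7)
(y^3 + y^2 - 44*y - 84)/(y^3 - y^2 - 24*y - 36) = (y^2 - y - 42)/(y^2 - 3*y - 18)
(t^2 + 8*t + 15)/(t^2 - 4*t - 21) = (t + 5)/(t - 7)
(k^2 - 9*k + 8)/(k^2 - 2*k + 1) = (k - 8)/(k - 1)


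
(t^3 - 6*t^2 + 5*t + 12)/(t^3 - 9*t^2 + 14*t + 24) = (t - 3)/(t - 6)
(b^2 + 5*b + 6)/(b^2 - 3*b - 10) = (b + 3)/(b - 5)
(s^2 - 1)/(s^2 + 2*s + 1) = (s - 1)/(s + 1)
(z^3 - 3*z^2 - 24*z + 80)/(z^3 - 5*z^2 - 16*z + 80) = (z^2 + z - 20)/(z^2 - z - 20)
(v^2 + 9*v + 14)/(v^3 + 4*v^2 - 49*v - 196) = (v + 2)/(v^2 - 3*v - 28)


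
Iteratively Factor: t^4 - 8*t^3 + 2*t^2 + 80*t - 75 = (t - 1)*(t^3 - 7*t^2 - 5*t + 75) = (t - 5)*(t - 1)*(t^2 - 2*t - 15) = (t - 5)^2*(t - 1)*(t + 3)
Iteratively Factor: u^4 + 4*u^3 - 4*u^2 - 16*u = (u + 4)*(u^3 - 4*u) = (u - 2)*(u + 4)*(u^2 + 2*u) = u*(u - 2)*(u + 4)*(u + 2)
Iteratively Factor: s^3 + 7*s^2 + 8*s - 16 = (s - 1)*(s^2 + 8*s + 16) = (s - 1)*(s + 4)*(s + 4)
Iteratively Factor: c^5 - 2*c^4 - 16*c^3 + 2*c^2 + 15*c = (c + 3)*(c^4 - 5*c^3 - c^2 + 5*c) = (c - 5)*(c + 3)*(c^3 - c) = (c - 5)*(c - 1)*(c + 3)*(c^2 + c) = c*(c - 5)*(c - 1)*(c + 3)*(c + 1)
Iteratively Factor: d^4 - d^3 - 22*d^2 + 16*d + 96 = (d + 4)*(d^3 - 5*d^2 - 2*d + 24) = (d - 4)*(d + 4)*(d^2 - d - 6) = (d - 4)*(d + 2)*(d + 4)*(d - 3)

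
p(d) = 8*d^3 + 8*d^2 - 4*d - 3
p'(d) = 24*d^2 + 16*d - 4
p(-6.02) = -1434.33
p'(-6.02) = 769.45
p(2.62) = 185.31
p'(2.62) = 202.67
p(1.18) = 16.56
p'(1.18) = 48.30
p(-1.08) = 0.57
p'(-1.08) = 6.71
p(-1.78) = -15.65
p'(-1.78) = 43.56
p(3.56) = 445.09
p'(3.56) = 357.13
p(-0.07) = -2.68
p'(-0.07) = -5.00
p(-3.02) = -138.31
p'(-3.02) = 166.57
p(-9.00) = -5151.00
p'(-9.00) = 1796.00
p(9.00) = 6441.00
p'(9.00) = 2084.00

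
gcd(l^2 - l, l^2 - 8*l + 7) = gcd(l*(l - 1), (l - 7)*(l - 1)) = l - 1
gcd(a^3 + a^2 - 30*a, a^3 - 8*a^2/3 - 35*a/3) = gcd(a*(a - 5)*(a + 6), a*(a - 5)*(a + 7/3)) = a^2 - 5*a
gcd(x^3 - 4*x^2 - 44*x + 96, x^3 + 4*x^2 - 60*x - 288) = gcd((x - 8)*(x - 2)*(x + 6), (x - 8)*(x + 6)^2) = x^2 - 2*x - 48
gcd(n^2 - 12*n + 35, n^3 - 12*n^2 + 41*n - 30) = n - 5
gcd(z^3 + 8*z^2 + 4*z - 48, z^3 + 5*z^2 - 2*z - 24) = z^2 + 2*z - 8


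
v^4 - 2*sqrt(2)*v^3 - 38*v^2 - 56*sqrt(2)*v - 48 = (v - 6*sqrt(2))*(v + sqrt(2))^2*(v + 2*sqrt(2))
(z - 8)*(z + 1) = z^2 - 7*z - 8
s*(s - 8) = s^2 - 8*s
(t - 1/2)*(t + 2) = t^2 + 3*t/2 - 1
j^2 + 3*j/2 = j*(j + 3/2)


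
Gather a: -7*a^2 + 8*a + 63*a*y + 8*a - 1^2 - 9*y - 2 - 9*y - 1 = -7*a^2 + a*(63*y + 16) - 18*y - 4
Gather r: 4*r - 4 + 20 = 4*r + 16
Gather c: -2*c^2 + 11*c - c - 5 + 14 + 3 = -2*c^2 + 10*c + 12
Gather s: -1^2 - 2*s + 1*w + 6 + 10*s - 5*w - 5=8*s - 4*w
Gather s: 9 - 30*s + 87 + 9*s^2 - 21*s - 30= 9*s^2 - 51*s + 66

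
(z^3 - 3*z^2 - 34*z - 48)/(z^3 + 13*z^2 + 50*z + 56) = (z^2 - 5*z - 24)/(z^2 + 11*z + 28)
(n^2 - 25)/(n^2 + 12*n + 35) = (n - 5)/(n + 7)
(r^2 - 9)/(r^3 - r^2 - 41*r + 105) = (r + 3)/(r^2 + 2*r - 35)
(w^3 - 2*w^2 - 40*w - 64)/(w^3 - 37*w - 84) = (w^2 - 6*w - 16)/(w^2 - 4*w - 21)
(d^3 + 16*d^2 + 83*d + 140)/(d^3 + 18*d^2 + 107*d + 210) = (d + 4)/(d + 6)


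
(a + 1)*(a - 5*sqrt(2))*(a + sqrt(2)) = a^3 - 4*sqrt(2)*a^2 + a^2 - 10*a - 4*sqrt(2)*a - 10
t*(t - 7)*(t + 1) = t^3 - 6*t^2 - 7*t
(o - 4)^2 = o^2 - 8*o + 16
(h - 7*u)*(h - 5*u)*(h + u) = h^3 - 11*h^2*u + 23*h*u^2 + 35*u^3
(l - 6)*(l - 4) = l^2 - 10*l + 24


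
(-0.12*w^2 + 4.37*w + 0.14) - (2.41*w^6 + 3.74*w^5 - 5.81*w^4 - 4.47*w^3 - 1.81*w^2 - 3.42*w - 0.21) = -2.41*w^6 - 3.74*w^5 + 5.81*w^4 + 4.47*w^3 + 1.69*w^2 + 7.79*w + 0.35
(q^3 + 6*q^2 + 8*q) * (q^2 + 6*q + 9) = q^5 + 12*q^4 + 53*q^3 + 102*q^2 + 72*q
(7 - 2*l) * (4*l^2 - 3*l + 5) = -8*l^3 + 34*l^2 - 31*l + 35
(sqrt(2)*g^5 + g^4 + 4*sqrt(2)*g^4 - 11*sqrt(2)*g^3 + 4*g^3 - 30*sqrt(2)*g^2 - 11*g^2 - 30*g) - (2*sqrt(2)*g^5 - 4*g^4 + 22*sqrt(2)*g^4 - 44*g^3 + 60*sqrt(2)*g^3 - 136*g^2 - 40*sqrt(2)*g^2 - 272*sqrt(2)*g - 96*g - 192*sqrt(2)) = -sqrt(2)*g^5 - 18*sqrt(2)*g^4 + 5*g^4 - 71*sqrt(2)*g^3 + 48*g^3 + 10*sqrt(2)*g^2 + 125*g^2 + 66*g + 272*sqrt(2)*g + 192*sqrt(2)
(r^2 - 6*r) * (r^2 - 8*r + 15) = r^4 - 14*r^3 + 63*r^2 - 90*r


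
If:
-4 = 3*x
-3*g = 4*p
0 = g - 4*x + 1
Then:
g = -19/3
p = 19/4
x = -4/3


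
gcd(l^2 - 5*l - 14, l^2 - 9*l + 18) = 1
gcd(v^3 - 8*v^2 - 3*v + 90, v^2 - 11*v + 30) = v^2 - 11*v + 30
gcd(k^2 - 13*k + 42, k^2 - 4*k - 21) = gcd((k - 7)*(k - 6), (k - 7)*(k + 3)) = k - 7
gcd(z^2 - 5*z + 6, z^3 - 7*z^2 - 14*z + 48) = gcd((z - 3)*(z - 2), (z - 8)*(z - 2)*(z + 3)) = z - 2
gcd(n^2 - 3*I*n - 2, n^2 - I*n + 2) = n - 2*I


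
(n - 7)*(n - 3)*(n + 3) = n^3 - 7*n^2 - 9*n + 63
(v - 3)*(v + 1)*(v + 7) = v^3 + 5*v^2 - 17*v - 21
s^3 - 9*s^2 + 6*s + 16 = (s - 8)*(s - 2)*(s + 1)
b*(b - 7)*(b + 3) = b^3 - 4*b^2 - 21*b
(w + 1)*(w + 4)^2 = w^3 + 9*w^2 + 24*w + 16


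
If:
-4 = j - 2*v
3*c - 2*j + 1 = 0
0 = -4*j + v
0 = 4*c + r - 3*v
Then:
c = 1/21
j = 4/7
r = 20/3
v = 16/7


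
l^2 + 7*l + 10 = (l + 2)*(l + 5)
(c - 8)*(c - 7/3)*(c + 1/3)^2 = c^4 - 29*c^3/3 + 107*c^2/9 + 305*c/27 + 56/27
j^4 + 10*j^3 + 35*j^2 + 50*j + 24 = (j + 1)*(j + 2)*(j + 3)*(j + 4)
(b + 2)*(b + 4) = b^2 + 6*b + 8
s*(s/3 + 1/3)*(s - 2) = s^3/3 - s^2/3 - 2*s/3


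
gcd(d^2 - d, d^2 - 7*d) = d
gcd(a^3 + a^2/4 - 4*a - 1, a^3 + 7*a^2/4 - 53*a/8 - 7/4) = a^2 - 7*a/4 - 1/2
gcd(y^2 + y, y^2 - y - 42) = 1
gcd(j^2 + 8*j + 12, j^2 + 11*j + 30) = j + 6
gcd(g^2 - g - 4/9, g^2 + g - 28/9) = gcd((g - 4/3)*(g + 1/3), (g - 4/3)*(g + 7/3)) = g - 4/3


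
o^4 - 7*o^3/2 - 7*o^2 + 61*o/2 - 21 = (o - 7/2)*(o - 2)*(o - 1)*(o + 3)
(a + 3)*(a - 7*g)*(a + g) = a^3 - 6*a^2*g + 3*a^2 - 7*a*g^2 - 18*a*g - 21*g^2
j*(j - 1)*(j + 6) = j^3 + 5*j^2 - 6*j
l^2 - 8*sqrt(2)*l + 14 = (l - 7*sqrt(2))*(l - sqrt(2))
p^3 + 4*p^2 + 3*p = p*(p + 1)*(p + 3)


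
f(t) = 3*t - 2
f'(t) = 3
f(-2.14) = -8.42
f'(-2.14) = 3.00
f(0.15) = -1.55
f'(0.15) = 3.00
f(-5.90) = -19.70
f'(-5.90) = 3.00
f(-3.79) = -13.37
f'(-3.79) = 3.00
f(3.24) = 7.72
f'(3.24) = 3.00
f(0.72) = 0.16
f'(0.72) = 3.00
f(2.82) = 6.46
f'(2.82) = 3.00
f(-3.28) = -11.84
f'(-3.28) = 3.00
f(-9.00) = -29.00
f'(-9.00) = 3.00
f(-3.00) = -11.00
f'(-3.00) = 3.00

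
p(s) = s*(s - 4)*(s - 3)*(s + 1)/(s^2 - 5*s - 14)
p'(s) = s*(5 - 2*s)*(s - 4)*(s - 3)*(s + 1)/(s^2 - 5*s - 14)^2 + s*(s - 4)*(s - 3)/(s^2 - 5*s - 14) + s*(s - 4)*(s + 1)/(s^2 - 5*s - 14) + s*(s - 3)*(s + 1)/(s^2 - 5*s - 14) + (s - 4)*(s - 3)*(s + 1)/(s^2 - 5*s - 14) = (2*s^5 - 21*s^4 + 4*s^3 + 215*s^2 - 140*s - 168)/(s^4 - 10*s^3 - 3*s^2 + 140*s + 196)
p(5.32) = -8.37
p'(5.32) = -16.69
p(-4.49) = 34.83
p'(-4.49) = -9.47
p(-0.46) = 0.33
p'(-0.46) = -0.45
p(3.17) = 0.09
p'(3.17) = 0.50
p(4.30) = -0.52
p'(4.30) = -2.47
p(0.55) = -0.44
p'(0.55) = -0.67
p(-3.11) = 25.40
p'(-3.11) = -2.54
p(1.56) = -0.72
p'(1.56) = 0.12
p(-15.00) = 251.12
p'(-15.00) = -31.11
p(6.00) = -31.50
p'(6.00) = -63.56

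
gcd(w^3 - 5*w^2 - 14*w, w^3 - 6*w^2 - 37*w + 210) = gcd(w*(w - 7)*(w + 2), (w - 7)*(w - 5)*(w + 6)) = w - 7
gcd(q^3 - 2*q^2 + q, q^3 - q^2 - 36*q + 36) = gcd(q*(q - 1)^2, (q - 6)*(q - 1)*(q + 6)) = q - 1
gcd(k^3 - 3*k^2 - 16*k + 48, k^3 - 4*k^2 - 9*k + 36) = k^2 - 7*k + 12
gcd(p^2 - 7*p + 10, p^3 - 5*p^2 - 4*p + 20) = p^2 - 7*p + 10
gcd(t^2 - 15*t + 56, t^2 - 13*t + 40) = t - 8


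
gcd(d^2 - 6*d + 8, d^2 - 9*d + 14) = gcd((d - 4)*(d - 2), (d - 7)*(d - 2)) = d - 2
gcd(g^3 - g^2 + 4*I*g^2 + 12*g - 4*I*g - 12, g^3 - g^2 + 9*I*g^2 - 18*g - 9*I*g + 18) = g^2 + g*(-1 + 6*I) - 6*I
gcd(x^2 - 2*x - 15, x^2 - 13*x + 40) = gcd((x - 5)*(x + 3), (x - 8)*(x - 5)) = x - 5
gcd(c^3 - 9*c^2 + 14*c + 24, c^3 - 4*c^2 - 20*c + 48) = c - 6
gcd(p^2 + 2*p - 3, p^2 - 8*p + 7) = p - 1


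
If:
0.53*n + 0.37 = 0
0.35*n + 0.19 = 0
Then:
No Solution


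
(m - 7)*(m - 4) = m^2 - 11*m + 28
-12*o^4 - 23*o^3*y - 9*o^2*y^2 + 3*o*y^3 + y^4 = (-3*o + y)*(o + y)^2*(4*o + y)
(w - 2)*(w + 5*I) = w^2 - 2*w + 5*I*w - 10*I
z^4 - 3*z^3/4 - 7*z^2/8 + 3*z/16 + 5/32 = (z - 5/4)*(z - 1/2)*(z + 1/2)^2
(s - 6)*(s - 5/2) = s^2 - 17*s/2 + 15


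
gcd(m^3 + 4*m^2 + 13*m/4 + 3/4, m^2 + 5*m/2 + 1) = m + 1/2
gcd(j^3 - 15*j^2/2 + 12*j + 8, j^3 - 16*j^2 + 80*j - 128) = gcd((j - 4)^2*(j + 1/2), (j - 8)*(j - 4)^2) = j^2 - 8*j + 16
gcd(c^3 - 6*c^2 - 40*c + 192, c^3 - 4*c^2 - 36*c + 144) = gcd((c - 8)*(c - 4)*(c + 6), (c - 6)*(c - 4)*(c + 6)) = c^2 + 2*c - 24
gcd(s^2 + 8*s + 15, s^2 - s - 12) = s + 3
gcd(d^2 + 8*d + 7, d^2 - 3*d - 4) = d + 1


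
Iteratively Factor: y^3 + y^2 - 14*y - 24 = (y + 2)*(y^2 - y - 12) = (y + 2)*(y + 3)*(y - 4)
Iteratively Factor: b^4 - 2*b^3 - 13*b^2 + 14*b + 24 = (b + 1)*(b^3 - 3*b^2 - 10*b + 24) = (b - 4)*(b + 1)*(b^2 + b - 6) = (b - 4)*(b + 1)*(b + 3)*(b - 2)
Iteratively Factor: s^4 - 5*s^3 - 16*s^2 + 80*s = (s + 4)*(s^3 - 9*s^2 + 20*s) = (s - 5)*(s + 4)*(s^2 - 4*s) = s*(s - 5)*(s + 4)*(s - 4)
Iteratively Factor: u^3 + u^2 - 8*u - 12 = (u - 3)*(u^2 + 4*u + 4) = (u - 3)*(u + 2)*(u + 2)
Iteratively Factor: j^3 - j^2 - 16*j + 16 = (j - 4)*(j^2 + 3*j - 4) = (j - 4)*(j - 1)*(j + 4)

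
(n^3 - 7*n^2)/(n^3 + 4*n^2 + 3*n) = n*(n - 7)/(n^2 + 4*n + 3)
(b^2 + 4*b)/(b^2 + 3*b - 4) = b/(b - 1)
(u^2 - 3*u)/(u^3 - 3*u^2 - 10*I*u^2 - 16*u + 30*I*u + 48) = u/(u^2 - 10*I*u - 16)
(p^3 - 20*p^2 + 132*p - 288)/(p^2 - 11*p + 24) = (p^2 - 12*p + 36)/(p - 3)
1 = 1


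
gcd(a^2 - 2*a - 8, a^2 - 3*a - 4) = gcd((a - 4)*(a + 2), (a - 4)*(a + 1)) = a - 4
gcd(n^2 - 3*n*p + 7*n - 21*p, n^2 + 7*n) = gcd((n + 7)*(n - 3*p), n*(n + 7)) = n + 7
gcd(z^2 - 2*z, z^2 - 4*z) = z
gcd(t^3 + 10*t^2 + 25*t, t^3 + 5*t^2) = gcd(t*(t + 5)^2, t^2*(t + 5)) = t^2 + 5*t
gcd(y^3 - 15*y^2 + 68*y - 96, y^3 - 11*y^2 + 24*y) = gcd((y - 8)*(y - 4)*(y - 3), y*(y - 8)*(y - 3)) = y^2 - 11*y + 24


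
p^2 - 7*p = p*(p - 7)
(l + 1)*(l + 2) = l^2 + 3*l + 2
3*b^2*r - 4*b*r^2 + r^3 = r*(-3*b + r)*(-b + r)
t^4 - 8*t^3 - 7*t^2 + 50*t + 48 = (t - 8)*(t - 3)*(t + 1)*(t + 2)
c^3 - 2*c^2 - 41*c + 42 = (c - 7)*(c - 1)*(c + 6)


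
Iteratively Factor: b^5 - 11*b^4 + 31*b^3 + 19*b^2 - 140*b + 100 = (b - 1)*(b^4 - 10*b^3 + 21*b^2 + 40*b - 100) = (b - 1)*(b + 2)*(b^3 - 12*b^2 + 45*b - 50) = (b - 2)*(b - 1)*(b + 2)*(b^2 - 10*b + 25) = (b - 5)*(b - 2)*(b - 1)*(b + 2)*(b - 5)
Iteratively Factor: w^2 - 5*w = (w)*(w - 5)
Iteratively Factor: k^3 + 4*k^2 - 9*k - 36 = (k + 3)*(k^2 + k - 12) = (k + 3)*(k + 4)*(k - 3)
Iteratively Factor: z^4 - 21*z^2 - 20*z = (z + 4)*(z^3 - 4*z^2 - 5*z) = (z - 5)*(z + 4)*(z^2 + z) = (z - 5)*(z + 1)*(z + 4)*(z)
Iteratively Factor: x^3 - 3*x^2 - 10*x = (x + 2)*(x^2 - 5*x) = (x - 5)*(x + 2)*(x)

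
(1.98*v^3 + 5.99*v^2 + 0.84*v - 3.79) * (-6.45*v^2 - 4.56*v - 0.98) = -12.771*v^5 - 47.6643*v^4 - 34.6728*v^3 + 14.7449*v^2 + 16.4592*v + 3.7142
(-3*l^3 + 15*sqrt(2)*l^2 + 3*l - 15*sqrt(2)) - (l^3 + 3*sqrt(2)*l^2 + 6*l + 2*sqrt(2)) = -4*l^3 + 12*sqrt(2)*l^2 - 3*l - 17*sqrt(2)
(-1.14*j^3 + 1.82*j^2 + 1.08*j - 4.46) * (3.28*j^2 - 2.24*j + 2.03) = -3.7392*j^5 + 8.5232*j^4 - 2.8486*j^3 - 13.3534*j^2 + 12.1828*j - 9.0538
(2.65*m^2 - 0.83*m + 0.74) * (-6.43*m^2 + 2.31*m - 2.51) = -17.0395*m^4 + 11.4584*m^3 - 13.327*m^2 + 3.7927*m - 1.8574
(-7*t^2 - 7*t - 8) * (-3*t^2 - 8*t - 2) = 21*t^4 + 77*t^3 + 94*t^2 + 78*t + 16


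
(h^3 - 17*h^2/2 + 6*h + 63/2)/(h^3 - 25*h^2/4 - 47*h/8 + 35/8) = 4*(2*h^2 - 3*h - 9)/(8*h^2 + 6*h - 5)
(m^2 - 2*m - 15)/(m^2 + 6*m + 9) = (m - 5)/(m + 3)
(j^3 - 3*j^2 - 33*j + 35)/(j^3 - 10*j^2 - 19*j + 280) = (j - 1)/(j - 8)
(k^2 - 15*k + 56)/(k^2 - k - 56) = (k - 7)/(k + 7)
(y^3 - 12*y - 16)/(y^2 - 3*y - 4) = (y^2 + 4*y + 4)/(y + 1)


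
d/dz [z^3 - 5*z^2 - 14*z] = 3*z^2 - 10*z - 14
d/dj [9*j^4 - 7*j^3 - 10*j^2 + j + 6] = 36*j^3 - 21*j^2 - 20*j + 1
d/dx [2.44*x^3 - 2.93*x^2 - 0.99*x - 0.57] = 7.32*x^2 - 5.86*x - 0.99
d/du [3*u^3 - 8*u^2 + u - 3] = 9*u^2 - 16*u + 1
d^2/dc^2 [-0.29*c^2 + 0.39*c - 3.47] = -0.580000000000000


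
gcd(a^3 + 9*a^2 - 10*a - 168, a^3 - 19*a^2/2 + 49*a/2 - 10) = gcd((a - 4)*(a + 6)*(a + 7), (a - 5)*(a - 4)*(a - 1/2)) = a - 4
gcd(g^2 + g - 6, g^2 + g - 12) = 1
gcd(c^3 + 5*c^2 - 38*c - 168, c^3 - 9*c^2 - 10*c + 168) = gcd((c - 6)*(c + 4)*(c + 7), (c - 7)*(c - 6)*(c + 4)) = c^2 - 2*c - 24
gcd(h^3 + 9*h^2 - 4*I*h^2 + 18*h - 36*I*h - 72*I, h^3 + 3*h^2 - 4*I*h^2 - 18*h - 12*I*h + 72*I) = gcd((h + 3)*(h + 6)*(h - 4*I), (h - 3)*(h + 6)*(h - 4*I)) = h^2 + h*(6 - 4*I) - 24*I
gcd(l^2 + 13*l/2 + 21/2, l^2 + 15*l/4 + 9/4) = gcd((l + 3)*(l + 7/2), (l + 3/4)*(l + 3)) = l + 3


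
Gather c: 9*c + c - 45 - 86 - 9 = 10*c - 140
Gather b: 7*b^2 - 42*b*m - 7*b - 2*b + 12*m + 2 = 7*b^2 + b*(-42*m - 9) + 12*m + 2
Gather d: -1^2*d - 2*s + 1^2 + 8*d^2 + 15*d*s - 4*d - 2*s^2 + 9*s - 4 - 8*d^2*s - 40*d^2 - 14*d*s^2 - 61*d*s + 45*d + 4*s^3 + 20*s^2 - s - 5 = d^2*(-8*s - 32) + d*(-14*s^2 - 46*s + 40) + 4*s^3 + 18*s^2 + 6*s - 8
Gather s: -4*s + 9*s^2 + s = 9*s^2 - 3*s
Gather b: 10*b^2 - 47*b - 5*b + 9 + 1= 10*b^2 - 52*b + 10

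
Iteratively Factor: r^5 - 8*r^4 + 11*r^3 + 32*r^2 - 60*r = (r + 2)*(r^4 - 10*r^3 + 31*r^2 - 30*r) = (r - 3)*(r + 2)*(r^3 - 7*r^2 + 10*r) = (r - 3)*(r - 2)*(r + 2)*(r^2 - 5*r) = r*(r - 3)*(r - 2)*(r + 2)*(r - 5)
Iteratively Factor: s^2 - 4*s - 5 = (s - 5)*(s + 1)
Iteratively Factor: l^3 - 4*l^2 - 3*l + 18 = (l - 3)*(l^2 - l - 6) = (l - 3)*(l + 2)*(l - 3)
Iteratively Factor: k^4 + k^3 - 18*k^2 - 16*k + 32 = (k + 2)*(k^3 - k^2 - 16*k + 16) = (k + 2)*(k + 4)*(k^2 - 5*k + 4) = (k - 1)*(k + 2)*(k + 4)*(k - 4)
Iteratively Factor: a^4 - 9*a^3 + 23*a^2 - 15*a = (a)*(a^3 - 9*a^2 + 23*a - 15) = a*(a - 1)*(a^2 - 8*a + 15) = a*(a - 3)*(a - 1)*(a - 5)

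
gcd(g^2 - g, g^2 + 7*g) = g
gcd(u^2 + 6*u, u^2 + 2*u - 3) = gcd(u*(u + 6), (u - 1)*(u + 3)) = 1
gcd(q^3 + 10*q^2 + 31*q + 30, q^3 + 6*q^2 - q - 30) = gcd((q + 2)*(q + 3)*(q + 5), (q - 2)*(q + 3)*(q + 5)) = q^2 + 8*q + 15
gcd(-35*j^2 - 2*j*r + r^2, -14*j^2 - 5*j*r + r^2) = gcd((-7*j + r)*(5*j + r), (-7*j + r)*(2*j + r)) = -7*j + r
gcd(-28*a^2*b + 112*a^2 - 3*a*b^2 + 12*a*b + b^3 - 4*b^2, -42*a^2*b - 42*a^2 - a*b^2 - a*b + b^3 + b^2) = 7*a - b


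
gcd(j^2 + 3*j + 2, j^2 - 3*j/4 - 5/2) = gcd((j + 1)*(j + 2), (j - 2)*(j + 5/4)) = 1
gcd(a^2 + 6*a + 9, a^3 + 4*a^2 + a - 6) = a + 3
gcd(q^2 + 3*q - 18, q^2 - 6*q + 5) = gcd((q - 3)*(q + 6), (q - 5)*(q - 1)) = 1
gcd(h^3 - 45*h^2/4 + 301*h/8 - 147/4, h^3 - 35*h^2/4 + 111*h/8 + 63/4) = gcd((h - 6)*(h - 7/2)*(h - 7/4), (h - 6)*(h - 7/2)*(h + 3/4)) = h^2 - 19*h/2 + 21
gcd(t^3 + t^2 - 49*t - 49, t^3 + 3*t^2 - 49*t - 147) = t^2 - 49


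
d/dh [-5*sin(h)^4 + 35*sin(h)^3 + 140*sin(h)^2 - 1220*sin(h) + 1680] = 5*(-4*sin(h)^3 + 21*sin(h)^2 + 56*sin(h) - 244)*cos(h)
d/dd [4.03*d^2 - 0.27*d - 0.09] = 8.06*d - 0.27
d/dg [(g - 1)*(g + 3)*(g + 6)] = 3*g^2 + 16*g + 9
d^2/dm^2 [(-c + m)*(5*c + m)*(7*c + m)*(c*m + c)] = 2*c*(23*c^2 + 33*c*m + 11*c + 6*m^2 + 3*m)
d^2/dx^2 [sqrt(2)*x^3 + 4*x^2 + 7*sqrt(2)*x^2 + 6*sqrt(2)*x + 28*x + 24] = 6*sqrt(2)*x + 8 + 14*sqrt(2)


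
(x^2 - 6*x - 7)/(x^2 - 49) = (x + 1)/(x + 7)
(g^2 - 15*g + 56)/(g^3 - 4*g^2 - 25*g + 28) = (g - 8)/(g^2 + 3*g - 4)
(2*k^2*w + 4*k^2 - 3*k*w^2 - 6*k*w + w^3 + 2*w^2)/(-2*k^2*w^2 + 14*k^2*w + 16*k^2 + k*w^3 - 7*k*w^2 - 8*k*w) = (-k*w - 2*k + w^2 + 2*w)/(k*(w^2 - 7*w - 8))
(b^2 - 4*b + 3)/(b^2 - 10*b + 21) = (b - 1)/(b - 7)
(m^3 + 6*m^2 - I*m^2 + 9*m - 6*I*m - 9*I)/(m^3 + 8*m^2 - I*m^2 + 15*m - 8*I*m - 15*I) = (m + 3)/(m + 5)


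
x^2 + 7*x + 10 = (x + 2)*(x + 5)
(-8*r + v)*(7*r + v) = -56*r^2 - r*v + v^2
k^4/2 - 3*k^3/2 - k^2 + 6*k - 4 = (k/2 + 1)*(k - 2)^2*(k - 1)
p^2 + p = p*(p + 1)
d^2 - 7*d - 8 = (d - 8)*(d + 1)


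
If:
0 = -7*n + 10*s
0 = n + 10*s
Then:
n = 0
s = 0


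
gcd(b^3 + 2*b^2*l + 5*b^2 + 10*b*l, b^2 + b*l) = b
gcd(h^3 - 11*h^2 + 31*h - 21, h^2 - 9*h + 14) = h - 7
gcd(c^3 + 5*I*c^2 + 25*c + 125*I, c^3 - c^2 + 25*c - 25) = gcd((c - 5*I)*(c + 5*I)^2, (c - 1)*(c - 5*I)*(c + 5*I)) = c^2 + 25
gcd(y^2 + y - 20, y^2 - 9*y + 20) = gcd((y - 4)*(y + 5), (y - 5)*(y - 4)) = y - 4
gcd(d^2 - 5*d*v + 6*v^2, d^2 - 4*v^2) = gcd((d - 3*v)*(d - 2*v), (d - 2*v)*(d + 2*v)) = -d + 2*v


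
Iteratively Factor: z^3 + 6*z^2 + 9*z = (z + 3)*(z^2 + 3*z) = (z + 3)^2*(z)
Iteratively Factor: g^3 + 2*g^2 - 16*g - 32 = (g + 4)*(g^2 - 2*g - 8) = (g + 2)*(g + 4)*(g - 4)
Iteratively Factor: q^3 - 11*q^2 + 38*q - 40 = (q - 4)*(q^2 - 7*q + 10) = (q - 4)*(q - 2)*(q - 5)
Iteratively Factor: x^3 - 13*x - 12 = (x - 4)*(x^2 + 4*x + 3) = (x - 4)*(x + 3)*(x + 1)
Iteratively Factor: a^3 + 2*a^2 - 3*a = (a - 1)*(a^2 + 3*a) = (a - 1)*(a + 3)*(a)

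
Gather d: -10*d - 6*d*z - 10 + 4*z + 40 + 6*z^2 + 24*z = d*(-6*z - 10) + 6*z^2 + 28*z + 30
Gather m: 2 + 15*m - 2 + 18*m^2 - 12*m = 18*m^2 + 3*m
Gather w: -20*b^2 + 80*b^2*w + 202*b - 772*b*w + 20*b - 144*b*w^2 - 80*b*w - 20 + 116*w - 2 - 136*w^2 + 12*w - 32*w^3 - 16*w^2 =-20*b^2 + 222*b - 32*w^3 + w^2*(-144*b - 152) + w*(80*b^2 - 852*b + 128) - 22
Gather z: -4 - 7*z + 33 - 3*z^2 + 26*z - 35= -3*z^2 + 19*z - 6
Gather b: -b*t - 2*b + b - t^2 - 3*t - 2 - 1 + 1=b*(-t - 1) - t^2 - 3*t - 2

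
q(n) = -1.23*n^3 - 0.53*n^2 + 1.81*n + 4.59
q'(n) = -3.69*n^2 - 1.06*n + 1.81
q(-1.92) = 7.87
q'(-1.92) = -9.76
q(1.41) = 2.64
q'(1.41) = -7.02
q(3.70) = -58.27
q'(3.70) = -52.63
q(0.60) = 5.22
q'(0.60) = -0.15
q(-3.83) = 58.99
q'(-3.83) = -48.26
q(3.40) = -43.73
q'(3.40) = -44.45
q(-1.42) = 4.47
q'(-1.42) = -4.13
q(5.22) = -175.35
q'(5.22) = -104.27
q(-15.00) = 4009.44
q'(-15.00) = -812.54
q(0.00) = 4.59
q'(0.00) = 1.81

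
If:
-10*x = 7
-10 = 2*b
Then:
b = -5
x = -7/10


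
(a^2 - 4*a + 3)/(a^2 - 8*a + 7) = (a - 3)/(a - 7)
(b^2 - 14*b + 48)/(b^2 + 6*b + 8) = (b^2 - 14*b + 48)/(b^2 + 6*b + 8)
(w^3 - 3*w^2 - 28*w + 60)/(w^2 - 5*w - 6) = (w^2 + 3*w - 10)/(w + 1)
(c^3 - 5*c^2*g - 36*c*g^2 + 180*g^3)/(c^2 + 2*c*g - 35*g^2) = (c^2 - 36*g^2)/(c + 7*g)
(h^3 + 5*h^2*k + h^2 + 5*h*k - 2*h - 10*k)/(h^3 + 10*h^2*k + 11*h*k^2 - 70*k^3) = (h^2 + h - 2)/(h^2 + 5*h*k - 14*k^2)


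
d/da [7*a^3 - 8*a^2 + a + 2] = 21*a^2 - 16*a + 1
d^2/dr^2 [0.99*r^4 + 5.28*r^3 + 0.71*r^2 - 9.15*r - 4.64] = 11.88*r^2 + 31.68*r + 1.42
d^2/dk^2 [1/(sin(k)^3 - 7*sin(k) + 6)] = (-9*sin(k)^6 + 26*sin(k)^4 + 54*sin(k)^3 - 91*sin(k)^2 - 78*sin(k) + 98)/(sin(k)^3 - 7*sin(k) + 6)^3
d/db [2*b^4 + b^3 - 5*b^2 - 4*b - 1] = 8*b^3 + 3*b^2 - 10*b - 4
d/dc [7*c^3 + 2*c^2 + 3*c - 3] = 21*c^2 + 4*c + 3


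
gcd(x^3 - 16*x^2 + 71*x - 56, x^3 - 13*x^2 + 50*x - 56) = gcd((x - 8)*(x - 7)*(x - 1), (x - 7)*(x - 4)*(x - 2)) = x - 7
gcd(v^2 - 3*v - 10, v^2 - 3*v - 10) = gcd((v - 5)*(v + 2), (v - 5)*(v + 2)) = v^2 - 3*v - 10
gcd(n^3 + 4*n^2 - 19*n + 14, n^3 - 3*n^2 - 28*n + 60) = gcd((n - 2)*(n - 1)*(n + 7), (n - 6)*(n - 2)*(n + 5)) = n - 2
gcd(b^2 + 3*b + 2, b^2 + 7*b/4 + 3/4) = b + 1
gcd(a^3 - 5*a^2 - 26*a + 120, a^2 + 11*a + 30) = a + 5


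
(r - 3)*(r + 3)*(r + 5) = r^3 + 5*r^2 - 9*r - 45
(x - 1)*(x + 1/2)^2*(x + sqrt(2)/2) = x^4 + sqrt(2)*x^3/2 - 3*x^2/4 - 3*sqrt(2)*x/8 - x/4 - sqrt(2)/8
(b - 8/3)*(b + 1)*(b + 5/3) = b^3 - 49*b/9 - 40/9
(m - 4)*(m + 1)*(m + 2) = m^3 - m^2 - 10*m - 8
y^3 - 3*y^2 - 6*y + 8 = (y - 4)*(y - 1)*(y + 2)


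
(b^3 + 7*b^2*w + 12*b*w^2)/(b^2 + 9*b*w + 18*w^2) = b*(b + 4*w)/(b + 6*w)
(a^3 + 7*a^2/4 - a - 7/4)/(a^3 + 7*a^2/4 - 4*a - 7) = (a^2 - 1)/(a^2 - 4)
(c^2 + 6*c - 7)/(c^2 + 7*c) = (c - 1)/c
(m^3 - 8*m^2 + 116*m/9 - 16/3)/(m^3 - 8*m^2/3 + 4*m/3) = (m^2 - 22*m/3 + 8)/(m*(m - 2))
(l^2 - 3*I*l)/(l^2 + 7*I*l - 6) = l*(l - 3*I)/(l^2 + 7*I*l - 6)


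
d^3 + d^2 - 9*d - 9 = (d - 3)*(d + 1)*(d + 3)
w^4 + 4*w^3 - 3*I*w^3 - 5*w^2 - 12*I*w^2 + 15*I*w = w*(w - 1)*(w + 5)*(w - 3*I)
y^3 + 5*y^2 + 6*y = y*(y + 2)*(y + 3)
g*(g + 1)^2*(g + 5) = g^4 + 7*g^3 + 11*g^2 + 5*g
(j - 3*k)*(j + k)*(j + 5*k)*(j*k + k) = j^4*k + 3*j^3*k^2 + j^3*k - 13*j^2*k^3 + 3*j^2*k^2 - 15*j*k^4 - 13*j*k^3 - 15*k^4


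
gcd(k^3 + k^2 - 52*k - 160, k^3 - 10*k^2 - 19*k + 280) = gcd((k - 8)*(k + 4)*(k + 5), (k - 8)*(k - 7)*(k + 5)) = k^2 - 3*k - 40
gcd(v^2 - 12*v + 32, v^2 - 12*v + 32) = v^2 - 12*v + 32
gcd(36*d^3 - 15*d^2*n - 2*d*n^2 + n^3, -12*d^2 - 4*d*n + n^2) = 1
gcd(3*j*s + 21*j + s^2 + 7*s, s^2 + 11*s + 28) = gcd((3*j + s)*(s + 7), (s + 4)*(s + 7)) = s + 7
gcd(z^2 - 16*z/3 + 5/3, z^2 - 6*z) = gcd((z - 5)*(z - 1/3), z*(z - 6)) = 1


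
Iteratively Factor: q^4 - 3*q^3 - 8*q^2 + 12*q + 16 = (q + 2)*(q^3 - 5*q^2 + 2*q + 8) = (q - 2)*(q + 2)*(q^2 - 3*q - 4) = (q - 4)*(q - 2)*(q + 2)*(q + 1)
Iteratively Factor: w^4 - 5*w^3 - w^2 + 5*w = (w - 1)*(w^3 - 4*w^2 - 5*w) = (w - 5)*(w - 1)*(w^2 + w) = w*(w - 5)*(w - 1)*(w + 1)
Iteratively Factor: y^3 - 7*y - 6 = (y - 3)*(y^2 + 3*y + 2) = (y - 3)*(y + 1)*(y + 2)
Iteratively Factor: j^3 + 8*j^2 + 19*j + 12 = (j + 3)*(j^2 + 5*j + 4) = (j + 3)*(j + 4)*(j + 1)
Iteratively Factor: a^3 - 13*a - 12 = (a - 4)*(a^2 + 4*a + 3) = (a - 4)*(a + 3)*(a + 1)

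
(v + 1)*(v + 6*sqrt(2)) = v^2 + v + 6*sqrt(2)*v + 6*sqrt(2)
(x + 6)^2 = x^2 + 12*x + 36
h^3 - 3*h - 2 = (h - 2)*(h + 1)^2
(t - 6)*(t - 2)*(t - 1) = t^3 - 9*t^2 + 20*t - 12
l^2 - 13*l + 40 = (l - 8)*(l - 5)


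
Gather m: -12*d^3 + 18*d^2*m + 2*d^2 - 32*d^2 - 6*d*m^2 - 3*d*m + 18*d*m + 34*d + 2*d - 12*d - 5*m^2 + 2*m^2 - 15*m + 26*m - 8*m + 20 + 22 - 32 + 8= -12*d^3 - 30*d^2 + 24*d + m^2*(-6*d - 3) + m*(18*d^2 + 15*d + 3) + 18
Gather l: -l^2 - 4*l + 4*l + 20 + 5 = 25 - l^2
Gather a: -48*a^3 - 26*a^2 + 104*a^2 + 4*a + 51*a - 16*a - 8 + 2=-48*a^3 + 78*a^2 + 39*a - 6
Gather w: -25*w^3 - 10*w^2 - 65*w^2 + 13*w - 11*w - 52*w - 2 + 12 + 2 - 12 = -25*w^3 - 75*w^2 - 50*w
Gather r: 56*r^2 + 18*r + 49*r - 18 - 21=56*r^2 + 67*r - 39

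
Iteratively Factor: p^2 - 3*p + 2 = (p - 1)*(p - 2)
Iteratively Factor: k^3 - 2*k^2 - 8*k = (k + 2)*(k^2 - 4*k) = k*(k + 2)*(k - 4)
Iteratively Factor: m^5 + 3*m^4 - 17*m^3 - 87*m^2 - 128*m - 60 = (m - 5)*(m^4 + 8*m^3 + 23*m^2 + 28*m + 12) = (m - 5)*(m + 2)*(m^3 + 6*m^2 + 11*m + 6) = (m - 5)*(m + 1)*(m + 2)*(m^2 + 5*m + 6) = (m - 5)*(m + 1)*(m + 2)*(m + 3)*(m + 2)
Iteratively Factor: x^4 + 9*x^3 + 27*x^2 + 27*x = (x + 3)*(x^3 + 6*x^2 + 9*x) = (x + 3)^2*(x^2 + 3*x) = x*(x + 3)^2*(x + 3)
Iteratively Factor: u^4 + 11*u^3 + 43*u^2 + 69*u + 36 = (u + 4)*(u^3 + 7*u^2 + 15*u + 9) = (u + 3)*(u + 4)*(u^2 + 4*u + 3) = (u + 1)*(u + 3)*(u + 4)*(u + 3)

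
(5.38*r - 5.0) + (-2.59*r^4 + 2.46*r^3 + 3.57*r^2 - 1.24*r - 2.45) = -2.59*r^4 + 2.46*r^3 + 3.57*r^2 + 4.14*r - 7.45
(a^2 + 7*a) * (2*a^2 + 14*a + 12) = 2*a^4 + 28*a^3 + 110*a^2 + 84*a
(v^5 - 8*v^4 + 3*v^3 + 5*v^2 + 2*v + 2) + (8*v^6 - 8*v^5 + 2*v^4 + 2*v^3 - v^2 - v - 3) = 8*v^6 - 7*v^5 - 6*v^4 + 5*v^3 + 4*v^2 + v - 1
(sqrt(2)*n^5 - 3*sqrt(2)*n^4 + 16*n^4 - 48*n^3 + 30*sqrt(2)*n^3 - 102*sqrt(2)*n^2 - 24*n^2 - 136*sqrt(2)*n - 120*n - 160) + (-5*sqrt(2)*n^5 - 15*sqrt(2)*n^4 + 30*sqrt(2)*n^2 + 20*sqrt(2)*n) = -4*sqrt(2)*n^5 - 18*sqrt(2)*n^4 + 16*n^4 - 48*n^3 + 30*sqrt(2)*n^3 - 72*sqrt(2)*n^2 - 24*n^2 - 116*sqrt(2)*n - 120*n - 160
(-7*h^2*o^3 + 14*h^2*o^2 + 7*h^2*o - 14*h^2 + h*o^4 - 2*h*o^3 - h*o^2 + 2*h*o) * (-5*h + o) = 35*h^3*o^3 - 70*h^3*o^2 - 35*h^3*o + 70*h^3 - 12*h^2*o^4 + 24*h^2*o^3 + 12*h^2*o^2 - 24*h^2*o + h*o^5 - 2*h*o^4 - h*o^3 + 2*h*o^2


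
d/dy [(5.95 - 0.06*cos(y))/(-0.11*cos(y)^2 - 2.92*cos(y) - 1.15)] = (0.0066*cos(y)^2 - 1.309*cos(y) - 17.443)*sin(y)/(0.0121*cos(y)^4 + 0.6424*cos(y)^3 + 8.7794*cos(y)^2 + 6.716*cos(y) + 1.3225)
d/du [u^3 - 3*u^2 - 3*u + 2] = 3*u^2 - 6*u - 3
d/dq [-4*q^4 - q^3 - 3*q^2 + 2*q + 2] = -16*q^3 - 3*q^2 - 6*q + 2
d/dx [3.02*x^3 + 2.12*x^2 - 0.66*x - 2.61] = 9.06*x^2 + 4.24*x - 0.66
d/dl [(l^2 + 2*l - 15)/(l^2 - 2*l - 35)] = -4/(l^2 - 14*l + 49)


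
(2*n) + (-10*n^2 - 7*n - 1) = -10*n^2 - 5*n - 1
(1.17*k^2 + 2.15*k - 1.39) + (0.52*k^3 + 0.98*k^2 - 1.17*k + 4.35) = 0.52*k^3 + 2.15*k^2 + 0.98*k + 2.96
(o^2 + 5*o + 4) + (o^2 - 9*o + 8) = 2*o^2 - 4*o + 12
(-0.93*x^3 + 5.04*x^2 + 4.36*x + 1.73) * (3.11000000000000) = -2.8923*x^3 + 15.6744*x^2 + 13.5596*x + 5.3803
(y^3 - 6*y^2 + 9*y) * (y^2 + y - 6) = y^5 - 5*y^4 - 3*y^3 + 45*y^2 - 54*y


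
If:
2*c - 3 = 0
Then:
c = 3/2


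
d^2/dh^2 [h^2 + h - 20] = 2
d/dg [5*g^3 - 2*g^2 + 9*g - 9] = 15*g^2 - 4*g + 9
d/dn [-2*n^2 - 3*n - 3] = -4*n - 3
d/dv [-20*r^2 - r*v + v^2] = -r + 2*v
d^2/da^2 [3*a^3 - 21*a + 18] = 18*a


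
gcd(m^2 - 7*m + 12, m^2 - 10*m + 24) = m - 4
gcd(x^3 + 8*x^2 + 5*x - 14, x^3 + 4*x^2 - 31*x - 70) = x^2 + 9*x + 14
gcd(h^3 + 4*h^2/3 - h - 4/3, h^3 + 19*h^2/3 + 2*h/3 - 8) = h^2 + h/3 - 4/3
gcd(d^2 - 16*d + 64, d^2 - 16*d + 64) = d^2 - 16*d + 64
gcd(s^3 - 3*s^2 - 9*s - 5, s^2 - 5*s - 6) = s + 1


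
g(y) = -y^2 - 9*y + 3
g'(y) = -2*y - 9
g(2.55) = -26.45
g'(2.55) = -14.10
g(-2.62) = 19.72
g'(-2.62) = -3.76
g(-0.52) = 7.41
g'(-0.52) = -7.96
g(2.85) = -30.77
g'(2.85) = -14.70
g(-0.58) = 7.88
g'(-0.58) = -7.84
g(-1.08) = 11.55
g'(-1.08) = -6.84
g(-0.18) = 4.59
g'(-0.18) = -8.64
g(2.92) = -31.81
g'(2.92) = -14.84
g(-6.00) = 21.00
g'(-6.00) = 3.00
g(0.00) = 3.00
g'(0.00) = -9.00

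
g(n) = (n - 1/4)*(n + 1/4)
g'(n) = 2*n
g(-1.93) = 3.66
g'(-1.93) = -3.86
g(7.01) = 49.08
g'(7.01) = 14.02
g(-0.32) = 0.04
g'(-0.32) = -0.64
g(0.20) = -0.02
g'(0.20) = 0.40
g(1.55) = 2.34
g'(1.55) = 3.10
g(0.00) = -0.06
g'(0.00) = 0.00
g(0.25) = 0.00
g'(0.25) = 0.50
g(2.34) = 5.41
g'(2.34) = 4.68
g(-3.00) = 8.94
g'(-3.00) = -6.00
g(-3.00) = 8.94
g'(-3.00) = -6.00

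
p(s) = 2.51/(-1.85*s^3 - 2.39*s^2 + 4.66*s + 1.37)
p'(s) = 2.51*(5.55*s^2 + 4.78*s - 4.66)/(-1.85*s^3 - 2.39*s^2 + 4.66*s + 1.37)^2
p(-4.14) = 0.03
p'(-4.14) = 0.03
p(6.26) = -0.00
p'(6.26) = 0.00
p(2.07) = -0.16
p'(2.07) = 0.30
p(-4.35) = 0.03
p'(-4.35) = 0.03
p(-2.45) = 0.89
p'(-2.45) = 5.37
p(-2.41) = 1.17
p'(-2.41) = 8.69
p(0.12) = 1.33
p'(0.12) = -2.81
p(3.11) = -0.04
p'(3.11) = 0.04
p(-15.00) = 0.00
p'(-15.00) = 0.00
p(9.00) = -0.00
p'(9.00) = 0.00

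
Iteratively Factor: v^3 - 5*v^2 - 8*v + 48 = (v - 4)*(v^2 - v - 12) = (v - 4)^2*(v + 3)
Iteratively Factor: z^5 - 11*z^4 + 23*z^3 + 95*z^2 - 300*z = (z - 5)*(z^4 - 6*z^3 - 7*z^2 + 60*z) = z*(z - 5)*(z^3 - 6*z^2 - 7*z + 60) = z*(z - 5)^2*(z^2 - z - 12) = z*(z - 5)^2*(z - 4)*(z + 3)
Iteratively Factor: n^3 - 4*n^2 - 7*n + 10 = (n + 2)*(n^2 - 6*n + 5) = (n - 5)*(n + 2)*(n - 1)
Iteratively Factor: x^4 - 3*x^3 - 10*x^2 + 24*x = (x)*(x^3 - 3*x^2 - 10*x + 24) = x*(x + 3)*(x^2 - 6*x + 8) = x*(x - 2)*(x + 3)*(x - 4)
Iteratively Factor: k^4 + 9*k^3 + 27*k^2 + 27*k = (k + 3)*(k^3 + 6*k^2 + 9*k) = (k + 3)^2*(k^2 + 3*k) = (k + 3)^3*(k)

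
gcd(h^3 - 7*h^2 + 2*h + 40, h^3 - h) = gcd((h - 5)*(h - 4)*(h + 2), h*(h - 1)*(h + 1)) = 1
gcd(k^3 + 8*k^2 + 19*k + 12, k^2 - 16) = k + 4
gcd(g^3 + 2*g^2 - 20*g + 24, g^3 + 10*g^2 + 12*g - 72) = g^2 + 4*g - 12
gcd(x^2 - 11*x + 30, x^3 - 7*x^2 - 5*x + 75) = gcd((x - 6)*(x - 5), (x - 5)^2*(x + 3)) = x - 5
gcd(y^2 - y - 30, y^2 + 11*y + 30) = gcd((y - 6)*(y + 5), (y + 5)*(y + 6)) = y + 5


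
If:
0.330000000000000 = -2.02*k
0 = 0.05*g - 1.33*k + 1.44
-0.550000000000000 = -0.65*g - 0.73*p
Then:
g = -33.15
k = -0.16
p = 30.27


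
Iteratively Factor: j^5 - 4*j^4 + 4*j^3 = (j - 2)*(j^4 - 2*j^3) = j*(j - 2)*(j^3 - 2*j^2) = j^2*(j - 2)*(j^2 - 2*j) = j^3*(j - 2)*(j - 2)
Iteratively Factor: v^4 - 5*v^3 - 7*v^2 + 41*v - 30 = (v - 2)*(v^3 - 3*v^2 - 13*v + 15) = (v - 2)*(v + 3)*(v^2 - 6*v + 5) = (v - 2)*(v - 1)*(v + 3)*(v - 5)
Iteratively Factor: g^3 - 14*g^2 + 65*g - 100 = (g - 5)*(g^2 - 9*g + 20) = (g - 5)*(g - 4)*(g - 5)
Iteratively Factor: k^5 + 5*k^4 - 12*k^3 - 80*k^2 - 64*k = (k)*(k^4 + 5*k^3 - 12*k^2 - 80*k - 64) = k*(k + 4)*(k^3 + k^2 - 16*k - 16) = k*(k + 1)*(k + 4)*(k^2 - 16) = k*(k + 1)*(k + 4)^2*(k - 4)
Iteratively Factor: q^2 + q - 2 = (q + 2)*(q - 1)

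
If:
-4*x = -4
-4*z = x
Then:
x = 1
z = -1/4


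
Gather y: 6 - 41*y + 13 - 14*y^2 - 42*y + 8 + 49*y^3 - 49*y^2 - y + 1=49*y^3 - 63*y^2 - 84*y + 28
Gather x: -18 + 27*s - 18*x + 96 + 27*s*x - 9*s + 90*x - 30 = 18*s + x*(27*s + 72) + 48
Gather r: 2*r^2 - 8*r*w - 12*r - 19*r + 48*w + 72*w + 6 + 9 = 2*r^2 + r*(-8*w - 31) + 120*w + 15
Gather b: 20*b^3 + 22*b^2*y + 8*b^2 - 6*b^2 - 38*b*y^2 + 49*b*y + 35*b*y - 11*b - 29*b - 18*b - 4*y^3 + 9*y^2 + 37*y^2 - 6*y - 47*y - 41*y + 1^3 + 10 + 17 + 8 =20*b^3 + b^2*(22*y + 2) + b*(-38*y^2 + 84*y - 58) - 4*y^3 + 46*y^2 - 94*y + 36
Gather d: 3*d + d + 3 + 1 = 4*d + 4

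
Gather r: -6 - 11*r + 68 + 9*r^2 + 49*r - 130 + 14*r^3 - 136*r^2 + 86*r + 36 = 14*r^3 - 127*r^2 + 124*r - 32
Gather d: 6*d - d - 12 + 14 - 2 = 5*d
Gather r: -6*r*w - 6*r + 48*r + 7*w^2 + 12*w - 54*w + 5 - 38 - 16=r*(42 - 6*w) + 7*w^2 - 42*w - 49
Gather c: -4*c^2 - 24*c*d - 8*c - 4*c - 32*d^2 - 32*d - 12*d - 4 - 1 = -4*c^2 + c*(-24*d - 12) - 32*d^2 - 44*d - 5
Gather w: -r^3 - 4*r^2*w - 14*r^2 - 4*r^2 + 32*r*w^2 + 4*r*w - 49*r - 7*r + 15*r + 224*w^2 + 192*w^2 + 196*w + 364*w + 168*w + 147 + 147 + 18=-r^3 - 18*r^2 - 41*r + w^2*(32*r + 416) + w*(-4*r^2 + 4*r + 728) + 312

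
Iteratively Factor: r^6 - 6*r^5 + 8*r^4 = (r - 4)*(r^5 - 2*r^4) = (r - 4)*(r - 2)*(r^4) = r*(r - 4)*(r - 2)*(r^3) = r^2*(r - 4)*(r - 2)*(r^2) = r^3*(r - 4)*(r - 2)*(r)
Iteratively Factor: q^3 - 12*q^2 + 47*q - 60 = (q - 4)*(q^2 - 8*q + 15) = (q - 4)*(q - 3)*(q - 5)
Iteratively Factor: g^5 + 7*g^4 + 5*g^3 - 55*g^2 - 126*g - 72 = (g + 1)*(g^4 + 6*g^3 - g^2 - 54*g - 72) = (g + 1)*(g + 2)*(g^3 + 4*g^2 - 9*g - 36) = (g - 3)*(g + 1)*(g + 2)*(g^2 + 7*g + 12) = (g - 3)*(g + 1)*(g + 2)*(g + 4)*(g + 3)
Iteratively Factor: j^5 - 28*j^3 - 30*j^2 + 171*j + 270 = (j + 3)*(j^4 - 3*j^3 - 19*j^2 + 27*j + 90) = (j + 3)^2*(j^3 - 6*j^2 - j + 30) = (j - 5)*(j + 3)^2*(j^2 - j - 6) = (j - 5)*(j + 2)*(j + 3)^2*(j - 3)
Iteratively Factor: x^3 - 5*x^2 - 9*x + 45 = (x - 3)*(x^2 - 2*x - 15) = (x - 3)*(x + 3)*(x - 5)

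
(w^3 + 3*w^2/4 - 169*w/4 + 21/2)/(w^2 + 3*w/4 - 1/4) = (w^2 + w - 42)/(w + 1)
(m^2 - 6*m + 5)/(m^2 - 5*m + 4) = (m - 5)/(m - 4)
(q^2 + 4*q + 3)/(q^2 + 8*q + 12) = (q^2 + 4*q + 3)/(q^2 + 8*q + 12)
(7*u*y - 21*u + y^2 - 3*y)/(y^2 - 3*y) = (7*u + y)/y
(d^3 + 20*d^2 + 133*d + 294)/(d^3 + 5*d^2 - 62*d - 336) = (d + 7)/(d - 8)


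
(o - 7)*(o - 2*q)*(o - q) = o^3 - 3*o^2*q - 7*o^2 + 2*o*q^2 + 21*o*q - 14*q^2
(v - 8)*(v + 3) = v^2 - 5*v - 24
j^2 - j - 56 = (j - 8)*(j + 7)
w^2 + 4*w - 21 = (w - 3)*(w + 7)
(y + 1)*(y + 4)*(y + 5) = y^3 + 10*y^2 + 29*y + 20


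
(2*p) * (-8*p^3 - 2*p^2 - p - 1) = -16*p^4 - 4*p^3 - 2*p^2 - 2*p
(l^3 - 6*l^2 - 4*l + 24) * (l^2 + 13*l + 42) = l^5 + 7*l^4 - 40*l^3 - 280*l^2 + 144*l + 1008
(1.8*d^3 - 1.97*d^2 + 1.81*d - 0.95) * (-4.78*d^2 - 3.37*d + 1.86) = -8.604*d^5 + 3.3506*d^4 + 1.3351*d^3 - 5.2229*d^2 + 6.5681*d - 1.767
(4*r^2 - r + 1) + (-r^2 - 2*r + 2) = 3*r^2 - 3*r + 3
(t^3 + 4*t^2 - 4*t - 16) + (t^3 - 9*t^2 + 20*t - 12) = 2*t^3 - 5*t^2 + 16*t - 28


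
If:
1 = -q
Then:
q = -1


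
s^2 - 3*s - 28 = (s - 7)*(s + 4)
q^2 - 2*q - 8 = (q - 4)*(q + 2)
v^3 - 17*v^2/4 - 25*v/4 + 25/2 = (v - 5)*(v - 5/4)*(v + 2)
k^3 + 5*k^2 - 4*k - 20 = (k - 2)*(k + 2)*(k + 5)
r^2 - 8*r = r*(r - 8)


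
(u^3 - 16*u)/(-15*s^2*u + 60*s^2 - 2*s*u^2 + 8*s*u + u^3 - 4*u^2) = u*(-u - 4)/(15*s^2 + 2*s*u - u^2)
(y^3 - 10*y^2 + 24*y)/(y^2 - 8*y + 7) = y*(y^2 - 10*y + 24)/(y^2 - 8*y + 7)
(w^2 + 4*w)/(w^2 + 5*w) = (w + 4)/(w + 5)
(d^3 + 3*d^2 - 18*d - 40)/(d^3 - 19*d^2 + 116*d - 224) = (d^2 + 7*d + 10)/(d^2 - 15*d + 56)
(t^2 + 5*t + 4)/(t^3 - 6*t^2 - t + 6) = (t + 4)/(t^2 - 7*t + 6)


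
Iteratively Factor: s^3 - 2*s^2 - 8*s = (s)*(s^2 - 2*s - 8) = s*(s + 2)*(s - 4)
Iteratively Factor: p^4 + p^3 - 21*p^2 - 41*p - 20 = (p + 1)*(p^3 - 21*p - 20) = (p + 1)*(p + 4)*(p^2 - 4*p - 5) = (p - 5)*(p + 1)*(p + 4)*(p + 1)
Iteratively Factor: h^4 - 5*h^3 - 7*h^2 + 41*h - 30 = (h - 5)*(h^3 - 7*h + 6) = (h - 5)*(h - 2)*(h^2 + 2*h - 3) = (h - 5)*(h - 2)*(h + 3)*(h - 1)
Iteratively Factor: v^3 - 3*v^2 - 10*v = (v + 2)*(v^2 - 5*v) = (v - 5)*(v + 2)*(v)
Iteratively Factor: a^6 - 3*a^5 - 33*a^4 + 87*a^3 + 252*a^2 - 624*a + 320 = (a + 4)*(a^5 - 7*a^4 - 5*a^3 + 107*a^2 - 176*a + 80) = (a - 5)*(a + 4)*(a^4 - 2*a^3 - 15*a^2 + 32*a - 16) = (a - 5)*(a + 4)^2*(a^3 - 6*a^2 + 9*a - 4) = (a - 5)*(a - 1)*(a + 4)^2*(a^2 - 5*a + 4) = (a - 5)*(a - 1)^2*(a + 4)^2*(a - 4)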